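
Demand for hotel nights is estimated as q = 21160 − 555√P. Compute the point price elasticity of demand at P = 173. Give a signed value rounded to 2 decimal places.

-0.26

dq/dP = −555/(2√P) = -21.0979. At P = 173, q = 13860.1.
Ed = (dq/dP)·(P/q) = (-21.0979) × (173/13860.1) = -0.2633…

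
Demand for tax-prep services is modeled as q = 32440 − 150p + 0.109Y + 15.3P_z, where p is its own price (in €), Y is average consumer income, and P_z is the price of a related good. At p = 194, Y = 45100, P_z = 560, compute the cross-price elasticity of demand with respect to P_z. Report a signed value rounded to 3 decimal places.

0.509

At the given values, q = 32440 − 150(194) + 0.109(45100) + 15.3(560) = 16823.9.
∂q/∂P_z = 15.3.
E = (15.3) × (560/16823.9) = 0.50927…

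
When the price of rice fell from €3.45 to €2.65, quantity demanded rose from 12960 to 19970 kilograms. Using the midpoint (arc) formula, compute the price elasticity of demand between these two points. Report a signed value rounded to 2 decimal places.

-1.62

%ΔQ = (19970 − 12960) / [(12960 + 19970)/2] = 7010/16465 = 0.425751…
%ΔP = (2.65 − 3.45) / [(3.45 + 2.65)/2] = -0.8/3.05 = -0.262295…
Arc Ed = %ΔQ / %ΔP = (7010/16465) / (-0.8/3.05) = -1.6231…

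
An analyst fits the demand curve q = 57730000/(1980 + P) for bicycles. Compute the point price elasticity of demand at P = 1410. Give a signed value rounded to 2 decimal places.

-0.42

dq/dP = −57730000/(1980 + P)² = -5.02345. At P = 1410, q = 17029.5.
Ed = (dq/dP)·(P/q) = (-5.02345) × (1410/17029.5) = -0.4159…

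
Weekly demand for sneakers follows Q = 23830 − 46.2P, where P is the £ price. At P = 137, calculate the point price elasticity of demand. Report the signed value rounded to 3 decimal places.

dQ/dP = −46.2. At P = 137, Q = 23830 − 46.2(137) = 17500.6.
Ed = (dQ/dP)·(P/Q) = −46.2 × (137/17500.6) = -0.36166…

-0.362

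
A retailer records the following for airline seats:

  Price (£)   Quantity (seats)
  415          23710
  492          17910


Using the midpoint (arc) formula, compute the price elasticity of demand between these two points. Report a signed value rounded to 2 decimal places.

-1.64

%ΔQ = (17910 − 23710) / [(23710 + 17910)/2] = -5800/20810 = -0.278712…
%ΔP = (492 − 415) / [(415 + 492)/2] = 77/453.5 = 0.169790…
Arc Ed = %ΔQ / %ΔP = (-5800/20810) / (77/453.5) = -1.6415…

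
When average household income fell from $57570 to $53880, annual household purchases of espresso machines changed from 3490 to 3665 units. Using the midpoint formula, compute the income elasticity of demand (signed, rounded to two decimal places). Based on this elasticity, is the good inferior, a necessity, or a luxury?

-0.74; inferior

%ΔQ = (3665 − 3490)/[( 3490 + 3665)/2] = 175/3577.5 = 0.048916…
%ΔIncome = (53880 − 57570)/[( 57570 + 53880)/2] = -3690/55725 = -0.066218…
E_income = (175/3577.5) / (-3690/55725) = -0.7387…
E_income < 0 ⇒ inferior good.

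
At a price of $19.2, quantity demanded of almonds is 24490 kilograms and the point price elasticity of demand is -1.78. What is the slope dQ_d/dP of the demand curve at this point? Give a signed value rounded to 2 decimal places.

-2270.43

Ed = (dQ_d/dP)·(P/Q_d) ⇒ dQ_d/dP = Ed·Q_d/P = (-1.78)·24490/19.2 = -2270.4270…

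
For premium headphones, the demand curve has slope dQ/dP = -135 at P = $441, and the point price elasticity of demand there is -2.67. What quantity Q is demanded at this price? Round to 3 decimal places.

22297.753

Ed = (dQ/dP)·(P/Q) ⇒ Q = (dQ/dP)·P/Ed = (-135)·441/(-2.67) = 22297.75280…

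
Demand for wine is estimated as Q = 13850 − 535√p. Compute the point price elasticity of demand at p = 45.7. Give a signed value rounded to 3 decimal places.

-0.177

dQ/dp = −535/(2√p) = -39.57. At p = 45.7, Q = 10233.3.
Ed = (dQ/dp)·(p/Q) = (-39.57) × (45.7/10233.3) = -0.17671…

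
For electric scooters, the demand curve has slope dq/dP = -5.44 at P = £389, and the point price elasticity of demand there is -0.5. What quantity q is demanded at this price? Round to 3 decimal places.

4232.320

Ed = (dq/dP)·(P/q) ⇒ q = (dq/dP)·P/Ed = (-5.44)·389/(-0.5) = 4232.32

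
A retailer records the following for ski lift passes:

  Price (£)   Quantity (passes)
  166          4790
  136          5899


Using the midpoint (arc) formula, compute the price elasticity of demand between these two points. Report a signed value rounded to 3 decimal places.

%ΔQ = (5899 − 4790) / [(4790 + 5899)/2] = 1109/5344.5 = 0.207503…
%ΔP = (136 − 166) / [(166 + 136)/2] = -30/151 = -0.198675…
Arc Ed = %ΔQ / %ΔP = (1109/5344.5) / (-30/151) = -1.04443…

-1.044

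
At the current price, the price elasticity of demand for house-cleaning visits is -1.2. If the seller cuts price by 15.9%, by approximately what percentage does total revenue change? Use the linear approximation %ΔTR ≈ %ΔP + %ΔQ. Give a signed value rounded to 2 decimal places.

%ΔQ ≈ Ed × %ΔP = (-1.2) × (-15.9%) = +19.0800%
%ΔTR ≈ %ΔP + %ΔQ = (-15.9%) + (+19.0800%) = +3.1800%

+3.18%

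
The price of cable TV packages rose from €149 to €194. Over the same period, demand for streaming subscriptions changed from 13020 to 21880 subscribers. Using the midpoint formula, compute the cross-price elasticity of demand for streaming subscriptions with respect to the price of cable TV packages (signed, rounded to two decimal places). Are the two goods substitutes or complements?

%ΔQ_{streaming subscriptions} = (21880 − 13020)/avg = 8860/17450 = 0.507736…
%ΔP_{cable TV packages} = (194 − 149)/avg = 45/171.5 = 0.262390…
E_cross = (8860/17450) / (45/171.5) = 1.9350…
E_cross > 0 ⇒ the goods are substitutes.

1.94; substitutes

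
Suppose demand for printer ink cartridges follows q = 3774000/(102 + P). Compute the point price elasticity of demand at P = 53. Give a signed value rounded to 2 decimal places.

-0.34

dq/dP = −3774000/(102 + P)² = -157.086. At P = 53, q = 24348.4.
Ed = (dq/dP)·(P/q) = (-157.086) × (53/24348.4) = -0.3419…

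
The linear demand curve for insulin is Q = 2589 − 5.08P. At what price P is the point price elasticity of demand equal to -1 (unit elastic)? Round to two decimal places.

Ed = −5.08P/(2589 − 5.08P). Set this equal to -1:
5.08P = 1·(2589 − 5.08P) ⇒ 5.08P(1 + 1) = 1·2589
P = 1·2589 / (5.08·2) = 254.8228…

254.82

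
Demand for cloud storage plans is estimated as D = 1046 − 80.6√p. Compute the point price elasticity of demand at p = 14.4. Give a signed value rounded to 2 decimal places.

dD/dp = −80.6/(2√p) = -10.62. At p = 14.4, D = 740.145.
Ed = (dD/dp)·(p/D) = (-10.62) × (14.4/740.145) = -0.2066…

-0.21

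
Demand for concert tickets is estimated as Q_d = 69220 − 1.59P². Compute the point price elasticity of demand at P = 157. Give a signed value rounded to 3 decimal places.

dQ_d/dP = −2·1.59·P = -499.26. At P = 157, Q_d = 30028.09.
Ed = (dQ_d/dP)·(P/Q_d) = (-499.26) × (157/30028.09) = -2.61034…

-2.610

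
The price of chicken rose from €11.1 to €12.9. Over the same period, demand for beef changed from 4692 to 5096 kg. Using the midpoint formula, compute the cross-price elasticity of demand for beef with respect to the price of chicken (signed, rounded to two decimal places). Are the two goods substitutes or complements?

0.55; substitutes

%ΔQ_{beef} = (5096 − 4692)/avg = 404/4894 = 0.082550…
%ΔP_{chicken} = (12.9 − 11.1)/avg = 1.8/12 = 0.15
E_cross = (404/4894) / (1.8/12) = 0.5503…
E_cross > 0 ⇒ the goods are substitutes.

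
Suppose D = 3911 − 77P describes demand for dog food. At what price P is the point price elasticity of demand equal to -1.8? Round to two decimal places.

Ed = −77P/(3911 − 77P). Set this equal to -1.8:
77P = 1.8·(3911 − 77P) ⇒ 77P(1 + 1.8) = 1.8·3911
P = 1.8·3911 / (77·2.8) = 32.6521…

32.65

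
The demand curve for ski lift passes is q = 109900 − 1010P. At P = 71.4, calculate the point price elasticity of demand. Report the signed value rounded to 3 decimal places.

dq/dP = −1010. At P = 71.4, q = 109900 − 1010(71.4) = 37786.
Ed = (dq/dP)·(P/q) = −1010 × (71.4/37786) = -1.90848…

-1.908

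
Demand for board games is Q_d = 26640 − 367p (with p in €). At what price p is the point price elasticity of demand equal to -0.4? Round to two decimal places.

20.74

Ed = −367p/(26640 − 367p). Set this equal to -0.4:
367p = 0.4·(26640 − 367p) ⇒ 367p(1 + 0.4) = 0.4·26640
p = 0.4·26640 / (367·1.4) = 20.7395…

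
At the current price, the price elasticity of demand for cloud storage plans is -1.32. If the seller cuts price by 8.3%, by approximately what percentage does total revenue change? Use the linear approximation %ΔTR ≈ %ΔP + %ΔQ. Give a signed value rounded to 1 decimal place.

%ΔQ ≈ Ed × %ΔP = (-1.32) × (-8.3%) = +10.9560%
%ΔTR ≈ %ΔP + %ΔQ = (-8.3%) + (+10.9560%) = +2.6560%

+2.7%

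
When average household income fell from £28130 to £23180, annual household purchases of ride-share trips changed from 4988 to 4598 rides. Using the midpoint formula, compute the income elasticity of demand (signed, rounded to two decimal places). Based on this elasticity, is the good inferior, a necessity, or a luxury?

%ΔQ = (4598 − 4988)/[( 4988 + 4598)/2] = -390/4793 = -0.081368…
%ΔIncome = (23180 − 28130)/[( 28130 + 23180)/2] = -4950/25655 = -0.192944…
E_income = (-390/4793) / (-4950/25655) = 0.4217…
0 < E_income < 1 ⇒ normal good, necessity.

0.42; necessity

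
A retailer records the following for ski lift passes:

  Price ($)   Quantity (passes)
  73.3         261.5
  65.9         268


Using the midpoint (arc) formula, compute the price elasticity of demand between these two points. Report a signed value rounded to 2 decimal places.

-0.23

%ΔQ = (268 − 261.5) / [(261.5 + 268)/2] = 6.5/264.75 = 0.024551…
%ΔP = (65.9 − 73.3) / [(73.3 + 65.9)/2] = -7.4/69.6 = -0.106321…
Arc Ed = %ΔQ / %ΔP = (6.5/264.75) / (-7.4/69.6) = -0.2309…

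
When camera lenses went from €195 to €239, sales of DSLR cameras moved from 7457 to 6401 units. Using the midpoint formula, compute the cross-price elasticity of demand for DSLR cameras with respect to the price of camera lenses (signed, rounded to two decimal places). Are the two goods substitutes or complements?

-0.75; complements

%ΔQ_{DSLR cameras} = (6401 − 7457)/avg = -1056/6929 = -0.152402…
%ΔP_{camera lenses} = (239 − 195)/avg = 44/217 = 0.202764…
E_cross = (-1056/6929) / (44/217) = -0.7516…
E_cross < 0 ⇒ the goods are complements.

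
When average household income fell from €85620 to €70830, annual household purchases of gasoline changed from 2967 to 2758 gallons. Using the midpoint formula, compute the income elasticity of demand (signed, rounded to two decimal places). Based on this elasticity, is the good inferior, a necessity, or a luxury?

%ΔQ = (2758 − 2967)/[( 2967 + 2758)/2] = -209/2862.5 = -0.073013…
%ΔIncome = (70830 − 85620)/[( 85620 + 70830)/2] = -14790/78225 = -0.189069…
E_income = (-209/2862.5) / (-14790/78225) = 0.3861…
0 < E_income < 1 ⇒ normal good, necessity.

0.39; necessity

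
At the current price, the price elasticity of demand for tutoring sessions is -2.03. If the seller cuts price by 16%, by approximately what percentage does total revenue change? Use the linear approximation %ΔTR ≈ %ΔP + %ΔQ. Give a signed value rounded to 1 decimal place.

+16.5%

%ΔQ ≈ Ed × %ΔP = (-2.03) × (-16%) = +32.4800%
%ΔTR ≈ %ΔP + %ΔQ = (-16%) + (+32.4800%) = +16.4800%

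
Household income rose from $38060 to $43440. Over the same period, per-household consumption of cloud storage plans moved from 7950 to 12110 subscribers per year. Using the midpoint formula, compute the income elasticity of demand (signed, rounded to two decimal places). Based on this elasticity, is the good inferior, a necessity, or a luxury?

3.14; luxury

%ΔQ = (12110 − 7950)/[( 7950 + 12110)/2] = 4160/10030 = 0.414755…
%ΔIncome = (43440 − 38060)/[( 38060 + 43440)/2] = 5380/40750 = 0.132024…
E_income = (4160/10030) / (5380/40750) = 3.1415…
E_income > 1 ⇒ normal good, luxury.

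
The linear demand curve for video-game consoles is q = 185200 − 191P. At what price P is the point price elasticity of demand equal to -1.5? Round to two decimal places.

Ed = −191P/(185200 − 191P). Set this equal to -1.5:
191P = 1.5·(185200 − 191P) ⇒ 191P(1 + 1.5) = 1.5·185200
P = 1.5·185200 / (191·2.5) = 581.7801…

581.78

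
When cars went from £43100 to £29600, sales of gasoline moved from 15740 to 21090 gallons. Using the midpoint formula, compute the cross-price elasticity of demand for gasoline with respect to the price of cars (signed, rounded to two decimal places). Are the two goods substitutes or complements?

-0.78; complements

%ΔQ_{gasoline} = (21090 − 15740)/avg = 5350/18415 = 0.290524…
%ΔP_{cars} = (29600 − 43100)/avg = -13500/36350 = -0.371389…
E_cross = (5350/18415) / (-13500/36350) = -0.7822…
E_cross < 0 ⇒ the goods are complements.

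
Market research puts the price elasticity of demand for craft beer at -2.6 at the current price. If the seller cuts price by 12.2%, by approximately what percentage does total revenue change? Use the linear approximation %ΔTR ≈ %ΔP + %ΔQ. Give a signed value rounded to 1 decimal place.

%ΔQ ≈ Ed × %ΔP = (-2.6) × (-12.2%) = +31.7200%
%ΔTR ≈ %ΔP + %ΔQ = (-12.2%) + (+31.7200%) = +19.5200%

+19.5%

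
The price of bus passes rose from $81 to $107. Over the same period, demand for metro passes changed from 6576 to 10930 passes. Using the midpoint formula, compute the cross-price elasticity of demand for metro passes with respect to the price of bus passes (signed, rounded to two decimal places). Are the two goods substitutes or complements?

1.80; substitutes

%ΔQ_{metro passes} = (10930 − 6576)/avg = 4354/8753 = 0.497429…
%ΔP_{bus passes} = (107 − 81)/avg = 26/94 = 0.276595…
E_cross = (4354/8753) / (26/94) = 1.7983…
E_cross > 0 ⇒ the goods are substitutes.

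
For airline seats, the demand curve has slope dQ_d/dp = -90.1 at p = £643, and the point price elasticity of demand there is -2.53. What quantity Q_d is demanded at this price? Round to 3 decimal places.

22898.933

Ed = (dQ_d/dp)·(p/Q_d) ⇒ Q_d = (dQ_d/dp)·p/Ed = (-90.1)·643/(-2.53) = 22898.93280…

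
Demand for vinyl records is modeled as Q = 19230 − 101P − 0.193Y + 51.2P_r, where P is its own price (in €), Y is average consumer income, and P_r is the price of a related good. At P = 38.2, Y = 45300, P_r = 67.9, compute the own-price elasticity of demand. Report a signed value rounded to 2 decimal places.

-0.38

At the given values, Q = 19230 − 101(38.2) − 0.193(45300) + 51.2(67.9) = 10105.38.
∂Q/∂P = −101.
E = (-101) × (38.2/10105.38) = -0.3817…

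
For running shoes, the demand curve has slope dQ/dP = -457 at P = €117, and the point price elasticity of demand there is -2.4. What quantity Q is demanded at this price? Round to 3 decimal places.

22278.750

Ed = (dQ/dP)·(P/Q) ⇒ Q = (dQ/dP)·P/Ed = (-457)·117/(-2.4) = 22278.75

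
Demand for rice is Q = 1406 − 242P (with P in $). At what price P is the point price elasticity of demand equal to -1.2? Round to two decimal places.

3.17

Ed = −242P/(1406 − 242P). Set this equal to -1.2:
242P = 1.2·(1406 − 242P) ⇒ 242P(1 + 1.2) = 1.2·1406
P = 1.2·1406 / (242·2.2) = 3.1690…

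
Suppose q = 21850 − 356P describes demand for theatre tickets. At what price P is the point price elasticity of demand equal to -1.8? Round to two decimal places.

39.46

Ed = −356P/(21850 − 356P). Set this equal to -1.8:
356P = 1.8·(21850 − 356P) ⇒ 356P(1 + 1.8) = 1.8·21850
P = 1.8·21850 / (356·2.8) = 39.4562…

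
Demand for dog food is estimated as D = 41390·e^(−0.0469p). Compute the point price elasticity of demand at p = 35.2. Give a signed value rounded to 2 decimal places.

-1.65

dD/dp = −0.0469·D = -372.478. At p = 35.2, D = 7941.95.
Ed = (dD/dp)·(p/D) = (-372.478) × (35.2/7941.95) = -1.6508…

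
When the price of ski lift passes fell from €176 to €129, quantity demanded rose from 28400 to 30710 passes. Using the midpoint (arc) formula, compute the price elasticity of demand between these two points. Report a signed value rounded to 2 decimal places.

%ΔQ = (30710 − 28400) / [(28400 + 30710)/2] = 2310/29555 = 0.078159…
%ΔP = (129 − 176) / [(176 + 129)/2] = -47/152.5 = -0.308196…
Arc Ed = %ΔQ / %ΔP = (2310/29555) / (-47/152.5) = -0.2536…

-0.25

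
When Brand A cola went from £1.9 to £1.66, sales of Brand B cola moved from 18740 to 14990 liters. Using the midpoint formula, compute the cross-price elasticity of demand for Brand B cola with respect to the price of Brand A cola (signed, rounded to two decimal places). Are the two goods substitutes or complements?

%ΔQ_{Brand B cola} = (14990 − 18740)/avg = -3750/16865 = -0.222353…
%ΔP_{Brand A cola} = (1.66 − 1.9)/avg = -0.24/1.78 = -0.134831…
E_cross = (-3750/16865) / (-0.24/1.78) = 1.6491…
E_cross > 0 ⇒ the goods are substitutes.

1.65; substitutes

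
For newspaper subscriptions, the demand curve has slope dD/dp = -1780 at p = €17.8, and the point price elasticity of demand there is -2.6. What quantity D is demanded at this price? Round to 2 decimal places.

Ed = (dD/dp)·(p/D) ⇒ D = (dD/dp)·p/Ed = (-1780)·17.8/(-2.6) = 12186.1538…

12186.15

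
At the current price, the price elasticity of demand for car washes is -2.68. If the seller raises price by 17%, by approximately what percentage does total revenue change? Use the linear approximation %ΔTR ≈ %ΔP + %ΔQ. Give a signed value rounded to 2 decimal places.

%ΔQ ≈ Ed × %ΔP = (-2.68) × (+17%) = -45.5600%
%ΔTR ≈ %ΔP + %ΔQ = (+17%) + (-45.5600%) = -28.5600%

-28.56%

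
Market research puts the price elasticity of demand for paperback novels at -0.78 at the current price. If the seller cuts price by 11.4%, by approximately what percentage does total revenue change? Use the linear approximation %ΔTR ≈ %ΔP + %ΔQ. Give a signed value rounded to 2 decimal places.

-2.51%

%ΔQ ≈ Ed × %ΔP = (-0.78) × (-11.4%) = +8.8920%
%ΔTR ≈ %ΔP + %ΔQ = (-11.4%) + (+8.8920%) = -2.5080%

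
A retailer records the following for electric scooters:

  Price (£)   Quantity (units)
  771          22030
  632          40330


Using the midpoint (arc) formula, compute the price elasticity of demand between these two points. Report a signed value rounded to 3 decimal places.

-2.962

%ΔQ = (40330 − 22030) / [(22030 + 40330)/2] = 18300/31180 = 0.586914…
%ΔP = (632 − 771) / [(771 + 632)/2] = -139/701.5 = -0.198146…
Arc Ed = %ΔQ / %ΔP = (18300/31180) / (-139/701.5) = -2.96201…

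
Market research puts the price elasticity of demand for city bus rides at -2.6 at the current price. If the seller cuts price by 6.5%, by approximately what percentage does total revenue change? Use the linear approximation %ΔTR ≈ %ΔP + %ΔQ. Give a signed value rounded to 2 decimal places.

+10.40%

%ΔQ ≈ Ed × %ΔP = (-2.6) × (-6.5%) = +16.9000%
%ΔTR ≈ %ΔP + %ΔQ = (-6.5%) + (+16.9000%) = +10.4000%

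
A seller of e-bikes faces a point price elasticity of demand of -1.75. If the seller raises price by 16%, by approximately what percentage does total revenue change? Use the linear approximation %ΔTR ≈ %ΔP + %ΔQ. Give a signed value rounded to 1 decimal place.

%ΔQ ≈ Ed × %ΔP = (-1.75) × (+16%) = -28.0000%
%ΔTR ≈ %ΔP + %ΔQ = (+16%) + (-28.0000%) = -12.0000%

-12.0%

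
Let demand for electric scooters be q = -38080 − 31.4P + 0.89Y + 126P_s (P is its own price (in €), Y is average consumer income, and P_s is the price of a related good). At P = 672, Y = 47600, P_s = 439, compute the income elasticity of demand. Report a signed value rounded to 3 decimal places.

1.100

At the given values, q = -38080 − 31.4(672) + 0.89(47600) + 126(439) = 38497.2.
∂q/∂Y = 0.89.
E = (0.89) × (47600/38497.2) = 1.10044…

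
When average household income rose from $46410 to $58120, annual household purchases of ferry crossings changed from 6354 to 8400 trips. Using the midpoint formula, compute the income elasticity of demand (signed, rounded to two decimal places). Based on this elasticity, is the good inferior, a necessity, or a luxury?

1.24; luxury

%ΔQ = (8400 − 6354)/[( 6354 + 8400)/2] = 2046/7377 = 0.277348…
%ΔIncome = (58120 − 46410)/[( 46410 + 58120)/2] = 11710/52265 = 0.224050…
E_income = (2046/7377) / (11710/52265) = 1.2378…
E_income > 1 ⇒ normal good, luxury.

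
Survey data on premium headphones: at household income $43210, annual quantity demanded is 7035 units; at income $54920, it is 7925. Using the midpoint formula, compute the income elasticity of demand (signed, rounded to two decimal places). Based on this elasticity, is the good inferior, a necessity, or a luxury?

0.50; necessity

%ΔQ = (7925 − 7035)/[( 7035 + 7925)/2] = 890/7480 = 0.118983…
%ΔIncome = (54920 − 43210)/[( 43210 + 54920)/2] = 11710/49065 = 0.238662…
E_income = (890/7480) / (11710/49065) = 0.4985…
0 < E_income < 1 ⇒ normal good, necessity.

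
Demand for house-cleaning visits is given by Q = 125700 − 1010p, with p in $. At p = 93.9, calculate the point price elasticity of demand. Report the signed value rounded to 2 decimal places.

-3.07

dQ/dp = −1010. At p = 93.9, Q = 125700 − 1010(93.9) = 30861.
Ed = (dQ/dp)·(p/Q) = −1010 × (93.9/30861) = -3.0731…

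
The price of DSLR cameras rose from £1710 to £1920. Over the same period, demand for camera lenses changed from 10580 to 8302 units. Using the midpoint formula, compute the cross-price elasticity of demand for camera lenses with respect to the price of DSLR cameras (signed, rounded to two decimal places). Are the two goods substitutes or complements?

-2.09; complements

%ΔQ_{camera lenses} = (8302 − 10580)/avg = -2278/9441 = -0.241287…
%ΔP_{DSLR cameras} = (1920 − 1710)/avg = 210/1815 = 0.115702…
E_cross = (-2278/9441) / (210/1815) = -2.0854…
E_cross < 0 ⇒ the goods are complements.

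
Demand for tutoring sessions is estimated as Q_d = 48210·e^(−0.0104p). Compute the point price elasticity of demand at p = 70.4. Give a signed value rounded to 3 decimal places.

dQ_d/dp = −0.0104·Q_d = -241.1. At p = 70.4, Q_d = 23182.7.
Ed = (dQ_d/dp)·(p/Q_d) = (-241.1) × (70.4/23182.7) = -0.73216

-0.732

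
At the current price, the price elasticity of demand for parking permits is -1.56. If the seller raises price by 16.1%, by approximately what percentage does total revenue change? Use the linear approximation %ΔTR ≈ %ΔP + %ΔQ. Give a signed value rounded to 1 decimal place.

-9.0%

%ΔQ ≈ Ed × %ΔP = (-1.56) × (+16.1%) = -25.1160%
%ΔTR ≈ %ΔP + %ΔQ = (+16.1%) + (-25.1160%) = -9.0160%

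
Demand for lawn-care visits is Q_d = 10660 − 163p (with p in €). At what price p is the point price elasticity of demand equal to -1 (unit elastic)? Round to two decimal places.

Ed = −163p/(10660 − 163p). Set this equal to -1:
163p = 1·(10660 − 163p) ⇒ 163p(1 + 1) = 1·10660
p = 1·10660 / (163·2) = 32.6993…

32.70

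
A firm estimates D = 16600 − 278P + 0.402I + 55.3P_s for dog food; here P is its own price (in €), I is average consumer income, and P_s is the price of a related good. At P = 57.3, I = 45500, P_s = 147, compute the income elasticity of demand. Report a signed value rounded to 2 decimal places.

0.68

At the given values, D = 16600 − 278(57.3) + 0.402(45500) + 55.3(147) = 27090.7.
∂D/∂I = 0.402.
E = (0.402) × (45500/27090.7) = 0.6751…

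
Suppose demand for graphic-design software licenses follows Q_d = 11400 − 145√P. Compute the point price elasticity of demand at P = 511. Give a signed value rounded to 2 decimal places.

dQ_d/dP = −145/(2√P) = -3.20721. At P = 511, Q_d = 8122.23.
Ed = (dQ_d/dP)·(P/Q_d) = (-3.20721) × (511/8122.23) = -0.2017…

-0.20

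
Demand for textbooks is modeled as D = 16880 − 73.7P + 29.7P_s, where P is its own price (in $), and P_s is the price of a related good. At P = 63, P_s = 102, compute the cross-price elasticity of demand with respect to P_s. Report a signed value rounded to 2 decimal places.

0.20

At the given values, D = 16880 − 73.7(63) + 29.7(102) = 15266.3.
∂D/∂P_s = 29.7.
E = (29.7) × (102/15266.3) = 0.1984…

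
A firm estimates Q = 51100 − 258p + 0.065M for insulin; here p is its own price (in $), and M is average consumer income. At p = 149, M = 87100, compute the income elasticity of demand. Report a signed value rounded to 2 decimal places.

At the given values, Q = 51100 − 258(149) + 0.065(87100) = 18319.5.
∂Q/∂M = 0.065.
E = (0.065) × (87100/18319.5) = 0.3090…

0.31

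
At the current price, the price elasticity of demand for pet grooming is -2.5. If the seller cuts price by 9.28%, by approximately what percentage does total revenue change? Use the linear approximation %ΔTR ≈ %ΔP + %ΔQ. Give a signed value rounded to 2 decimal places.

+13.92%

%ΔQ ≈ Ed × %ΔP = (-2.5) × (-9.28%) = +23.2000%
%ΔTR ≈ %ΔP + %ΔQ = (-9.28%) + (+23.2000%) = +13.9200%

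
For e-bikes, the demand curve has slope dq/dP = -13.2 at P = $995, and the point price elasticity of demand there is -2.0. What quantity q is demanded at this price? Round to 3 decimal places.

6567.000

Ed = (dq/dP)·(P/q) ⇒ q = (dq/dP)·P/Ed = (-13.2)·995/(-2.0) = 6567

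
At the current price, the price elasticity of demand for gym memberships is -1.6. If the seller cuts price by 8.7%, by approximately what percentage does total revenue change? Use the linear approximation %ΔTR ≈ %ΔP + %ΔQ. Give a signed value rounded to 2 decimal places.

+5.22%

%ΔQ ≈ Ed × %ΔP = (-1.6) × (-8.7%) = +13.9200%
%ΔTR ≈ %ΔP + %ΔQ = (-8.7%) + (+13.9200%) = +5.2200%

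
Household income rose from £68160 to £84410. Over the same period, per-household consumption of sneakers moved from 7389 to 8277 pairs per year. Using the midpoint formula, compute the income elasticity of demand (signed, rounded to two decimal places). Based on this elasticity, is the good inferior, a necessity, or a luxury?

0.53; necessity

%ΔQ = (8277 − 7389)/[( 7389 + 8277)/2] = 888/7833 = 0.113366…
%ΔIncome = (84410 − 68160)/[( 68160 + 84410)/2] = 16250/76285 = 0.213016…
E_income = (888/7833) / (16250/76285) = 0.5321…
0 < E_income < 1 ⇒ normal good, necessity.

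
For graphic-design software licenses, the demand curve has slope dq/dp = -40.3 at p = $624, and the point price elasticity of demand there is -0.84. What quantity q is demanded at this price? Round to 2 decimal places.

29937.14

Ed = (dq/dp)·(p/q) ⇒ q = (dq/dp)·p/Ed = (-40.3)·624/(-0.84) = 29937.1428…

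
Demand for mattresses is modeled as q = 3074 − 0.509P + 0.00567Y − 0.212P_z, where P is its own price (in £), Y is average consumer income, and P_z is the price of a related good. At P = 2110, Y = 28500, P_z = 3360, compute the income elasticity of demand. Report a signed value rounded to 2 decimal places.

0.11

At the given values, q = 3074 − 0.509(2110) + 0.00567(28500) − 0.212(3360) = 1449.285.
∂q/∂Y = 0.00567.
E = (0.00567) × (28500/1449.285) = 0.1114…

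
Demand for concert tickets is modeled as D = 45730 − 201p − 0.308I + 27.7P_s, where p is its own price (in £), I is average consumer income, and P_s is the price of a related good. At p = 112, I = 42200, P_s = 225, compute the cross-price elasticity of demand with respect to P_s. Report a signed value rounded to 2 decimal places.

At the given values, D = 45730 − 201(112) − 0.308(42200) + 27.7(225) = 16452.9.
∂D/∂P_s = 27.7.
E = (27.7) × (225/16452.9) = 0.3788…

0.38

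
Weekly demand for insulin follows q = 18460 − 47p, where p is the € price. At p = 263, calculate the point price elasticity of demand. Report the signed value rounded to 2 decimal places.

-2.03

dq/dp = −47. At p = 263, q = 18460 − 47(263) = 6099.
Ed = (dq/dp)·(p/q) = −47 × (263/6099) = -2.0267…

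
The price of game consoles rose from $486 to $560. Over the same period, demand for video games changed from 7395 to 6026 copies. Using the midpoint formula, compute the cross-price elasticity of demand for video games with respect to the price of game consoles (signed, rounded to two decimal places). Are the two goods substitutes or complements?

%ΔQ_{video games} = (6026 − 7395)/avg = -1369/6710.5 = -0.204008…
%ΔP_{game consoles} = (560 − 486)/avg = 74/523 = 0.141491…
E_cross = (-1369/6710.5) / (74/523) = -1.4418…
E_cross < 0 ⇒ the goods are complements.

-1.44; complements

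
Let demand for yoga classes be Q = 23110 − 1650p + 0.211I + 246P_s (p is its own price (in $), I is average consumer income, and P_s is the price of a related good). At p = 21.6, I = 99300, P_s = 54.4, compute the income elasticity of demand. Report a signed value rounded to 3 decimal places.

At the given values, Q = 23110 − 1650(21.6) + 0.211(99300) + 246(54.4) = 21804.7.
∂Q/∂I = 0.211.
E = (0.211) × (99300/21804.7) = 0.96090…

0.961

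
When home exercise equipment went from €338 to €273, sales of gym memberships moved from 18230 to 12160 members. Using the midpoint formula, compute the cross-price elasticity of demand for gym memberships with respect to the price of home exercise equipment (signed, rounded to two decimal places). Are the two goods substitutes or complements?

1.88; substitutes

%ΔQ_{gym memberships} = (12160 − 18230)/avg = -6070/15195 = -0.399473…
%ΔP_{home exercise equipment} = (273 − 338)/avg = -65/305.5 = -0.212765…
E_cross = (-6070/15195) / (-65/305.5) = 1.8775…
E_cross > 0 ⇒ the goods are substitutes.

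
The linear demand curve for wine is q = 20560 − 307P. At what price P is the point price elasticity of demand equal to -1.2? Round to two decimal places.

Ed = −307P/(20560 − 307P). Set this equal to -1.2:
307P = 1.2·(20560 − 307P) ⇒ 307P(1 + 1.2) = 1.2·20560
P = 1.2·20560 / (307·2.2) = 36.5294…

36.53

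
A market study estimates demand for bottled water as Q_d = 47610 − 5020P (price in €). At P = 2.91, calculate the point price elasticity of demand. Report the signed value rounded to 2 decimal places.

dQ_d/dP = −5020. At P = 2.91, Q_d = 47610 − 5020(2.91) = 33001.8.
Ed = (dQ_d/dP)·(P/Q_d) = −5020 × (2.91/33001.8) = -0.4426…

-0.44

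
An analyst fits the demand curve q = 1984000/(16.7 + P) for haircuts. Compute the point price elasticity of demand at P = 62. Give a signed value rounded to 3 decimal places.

dq/dP = −1984000/(16.7 + P)² = -320.326. At P = 62, q = 25209.7.
Ed = (dq/dP)·(P/q) = (-320.326) × (62/25209.7) = -0.78780…

-0.788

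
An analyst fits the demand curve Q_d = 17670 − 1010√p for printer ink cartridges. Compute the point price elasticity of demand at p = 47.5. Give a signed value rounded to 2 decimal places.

dQ_d/dp = −1010/(2√p) = -73.2731. At p = 47.5, Q_d = 10709.1.
Ed = (dQ_d/dp)·(p/Q_d) = (-73.2731) × (47.5/10709.1) = -0.3250…

-0.33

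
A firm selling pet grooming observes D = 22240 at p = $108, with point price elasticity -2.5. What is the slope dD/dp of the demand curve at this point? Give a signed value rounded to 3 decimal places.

-514.815

Ed = (dD/dp)·(p/D) ⇒ dD/dp = Ed·D/p = (-2.5)·22240/108 = -514.81481…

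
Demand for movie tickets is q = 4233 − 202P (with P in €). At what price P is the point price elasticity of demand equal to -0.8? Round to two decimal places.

9.31

Ed = −202P/(4233 − 202P). Set this equal to -0.8:
202P = 0.8·(4233 − 202P) ⇒ 202P(1 + 0.8) = 0.8·4233
P = 0.8·4233 / (202·1.8) = 9.3135…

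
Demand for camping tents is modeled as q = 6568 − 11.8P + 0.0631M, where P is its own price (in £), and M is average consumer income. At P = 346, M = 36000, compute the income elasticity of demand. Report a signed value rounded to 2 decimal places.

0.48

At the given values, q = 6568 − 11.8(346) + 0.0631(36000) = 4756.8.
∂q/∂M = 0.0631.
E = (0.0631) × (36000/4756.8) = 0.4775…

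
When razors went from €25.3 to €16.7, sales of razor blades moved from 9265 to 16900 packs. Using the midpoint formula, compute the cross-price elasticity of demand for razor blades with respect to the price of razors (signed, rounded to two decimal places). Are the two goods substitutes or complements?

-1.43; complements

%ΔQ_{razor blades} = (16900 − 9265)/avg = 7635/13082.5 = 0.583604…
%ΔP_{razors} = (16.7 − 25.3)/avg = -8.6/21 = -0.409523…
E_cross = (7635/13082.5) / (-8.6/21) = -1.4250…
E_cross < 0 ⇒ the goods are complements.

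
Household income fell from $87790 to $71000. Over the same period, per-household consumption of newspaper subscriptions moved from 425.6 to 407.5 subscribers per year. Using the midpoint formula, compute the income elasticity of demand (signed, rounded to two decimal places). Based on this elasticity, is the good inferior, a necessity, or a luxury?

%ΔQ = (407.5 − 425.6)/[( 425.6 + 407.5)/2] = -18.1/416.55 = -0.043452…
%ΔIncome = (71000 − 87790)/[( 87790 + 71000)/2] = -16790/79395 = -0.211474…
E_income = (-18.1/416.55) / (-16790/79395) = 0.2054…
0 < E_income < 1 ⇒ normal good, necessity.

0.21; necessity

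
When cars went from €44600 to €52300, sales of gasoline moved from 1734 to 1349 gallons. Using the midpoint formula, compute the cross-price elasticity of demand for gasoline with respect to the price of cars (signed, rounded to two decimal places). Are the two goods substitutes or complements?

%ΔQ_{gasoline} = (1349 − 1734)/avg = -385/1541.5 = -0.249756…
%ΔP_{cars} = (52300 − 44600)/avg = 7700/48450 = 0.158926…
E_cross = (-385/1541.5) / (7700/48450) = -1.5715…
E_cross < 0 ⇒ the goods are complements.

-1.57; complements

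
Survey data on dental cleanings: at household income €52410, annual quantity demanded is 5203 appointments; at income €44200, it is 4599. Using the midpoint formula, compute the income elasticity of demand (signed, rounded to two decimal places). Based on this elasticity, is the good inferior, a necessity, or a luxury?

0.73; necessity

%ΔQ = (4599 − 5203)/[( 5203 + 4599)/2] = -604/4901 = -0.123240…
%ΔIncome = (44200 − 52410)/[( 52410 + 44200)/2] = -8210/48305 = -0.169961…
E_income = (-604/4901) / (-8210/48305) = 0.7251…
0 < E_income < 1 ⇒ normal good, necessity.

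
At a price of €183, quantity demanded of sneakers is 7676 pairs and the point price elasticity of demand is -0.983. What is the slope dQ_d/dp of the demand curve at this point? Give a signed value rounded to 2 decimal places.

Ed = (dQ_d/dp)·(p/Q_d) ⇒ dQ_d/dp = Ed·Q_d/p = (-0.983)·7676/183 = -41.2322…

-41.23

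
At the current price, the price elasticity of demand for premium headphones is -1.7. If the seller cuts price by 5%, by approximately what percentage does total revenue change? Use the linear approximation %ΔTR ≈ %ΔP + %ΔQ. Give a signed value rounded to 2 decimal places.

%ΔQ ≈ Ed × %ΔP = (-1.7) × (-5%) = +8.5000%
%ΔTR ≈ %ΔP + %ΔQ = (-5%) + (+8.5000%) = +3.5000%

+3.50%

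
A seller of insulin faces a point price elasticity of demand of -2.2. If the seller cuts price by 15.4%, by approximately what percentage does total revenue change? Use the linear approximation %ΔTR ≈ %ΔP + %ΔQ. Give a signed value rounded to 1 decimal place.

+18.5%

%ΔQ ≈ Ed × %ΔP = (-2.2) × (-15.4%) = +33.8800%
%ΔTR ≈ %ΔP + %ΔQ = (-15.4%) + (+33.8800%) = +18.4800%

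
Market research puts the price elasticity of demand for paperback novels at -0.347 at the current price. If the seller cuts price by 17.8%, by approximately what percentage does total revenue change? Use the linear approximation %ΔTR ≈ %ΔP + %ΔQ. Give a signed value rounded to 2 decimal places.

-11.62%

%ΔQ ≈ Ed × %ΔP = (-0.347) × (-17.8%) = +6.1766%
%ΔTR ≈ %ΔP + %ΔQ = (-17.8%) + (+6.1766%) = -11.6234%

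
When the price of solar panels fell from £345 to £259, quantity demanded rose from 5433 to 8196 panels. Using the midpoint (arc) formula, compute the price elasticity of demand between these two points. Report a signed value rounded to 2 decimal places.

%ΔQ = (8196 − 5433) / [(5433 + 8196)/2] = 2763/6814.5 = 0.405458…
%ΔP = (259 − 345) / [(345 + 259)/2] = -86/302 = -0.284768…
Arc Ed = %ΔQ / %ΔP = (2763/6814.5) / (-86/302) = -1.4238…

-1.42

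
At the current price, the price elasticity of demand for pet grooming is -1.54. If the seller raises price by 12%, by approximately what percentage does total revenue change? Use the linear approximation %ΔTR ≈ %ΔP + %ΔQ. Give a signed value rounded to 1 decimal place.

%ΔQ ≈ Ed × %ΔP = (-1.54) × (+12%) = -18.4800%
%ΔTR ≈ %ΔP + %ΔQ = (+12%) + (-18.4800%) = -6.4800%

-6.5%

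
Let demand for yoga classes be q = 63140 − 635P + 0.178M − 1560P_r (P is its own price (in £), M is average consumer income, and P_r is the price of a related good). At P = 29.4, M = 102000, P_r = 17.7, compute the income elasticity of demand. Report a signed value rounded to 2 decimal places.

0.52

At the given values, q = 63140 − 635(29.4) + 0.178(102000) − 1560(17.7) = 35015.
∂q/∂M = 0.178.
E = (0.178) × (102000/35015) = 0.5185…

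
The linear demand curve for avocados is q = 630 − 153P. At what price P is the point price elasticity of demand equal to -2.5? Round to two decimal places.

Ed = −153P/(630 − 153P). Set this equal to -2.5:
153P = 2.5·(630 − 153P) ⇒ 153P(1 + 2.5) = 2.5·630
P = 2.5·630 / (153·3.5) = 2.9411…

2.94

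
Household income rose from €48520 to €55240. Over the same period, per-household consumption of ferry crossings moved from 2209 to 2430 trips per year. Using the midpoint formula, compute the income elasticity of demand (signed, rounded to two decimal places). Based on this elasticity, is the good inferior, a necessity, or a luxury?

%ΔQ = (2430 − 2209)/[( 2209 + 2430)/2] = 221/2319.5 = 0.095279…
%ΔIncome = (55240 − 48520)/[( 48520 + 55240)/2] = 6720/51880 = 0.129529…
E_income = (221/2319.5) / (6720/51880) = 0.7355…
0 < E_income < 1 ⇒ normal good, necessity.

0.74; necessity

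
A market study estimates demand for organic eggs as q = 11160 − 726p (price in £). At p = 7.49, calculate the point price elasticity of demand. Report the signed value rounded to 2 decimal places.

dq/dp = −726. At p = 7.49, q = 11160 − 726(7.49) = 5722.26.
Ed = (dq/dp)·(p/q) = −726 × (7.49/5722.26) = -0.9502…

-0.95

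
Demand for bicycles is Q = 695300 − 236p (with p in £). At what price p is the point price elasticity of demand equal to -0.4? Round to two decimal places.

841.77

Ed = −236p/(695300 − 236p). Set this equal to -0.4:
236p = 0.4·(695300 − 236p) ⇒ 236p(1 + 0.4) = 0.4·695300
p = 0.4·695300 / (236·1.4) = 841.7675…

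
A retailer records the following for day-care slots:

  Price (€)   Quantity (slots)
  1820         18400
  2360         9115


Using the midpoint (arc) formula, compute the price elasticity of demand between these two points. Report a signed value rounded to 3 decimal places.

%ΔQ = (9115 − 18400) / [(18400 + 9115)/2] = -9285/13757.5 = -0.674904…
%ΔP = (2360 − 1820) / [(1820 + 2360)/2] = 540/2090 = 0.258373…
Arc Ed = %ΔQ / %ΔP = (-9285/13757.5) / (540/2090) = -2.61213…

-2.612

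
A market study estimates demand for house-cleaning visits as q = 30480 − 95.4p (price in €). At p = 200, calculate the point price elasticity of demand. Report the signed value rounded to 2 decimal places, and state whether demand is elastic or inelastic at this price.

-1.67; elastic

dq/dp = −95.4. At p = 200, q = 30480 − 95.4(200) = 11400.
Ed = (dq/dp)·(p/q) = −95.4 × (200/11400) = -1.6736…
|Ed| = 1.67 > 1, so demand is elastic.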